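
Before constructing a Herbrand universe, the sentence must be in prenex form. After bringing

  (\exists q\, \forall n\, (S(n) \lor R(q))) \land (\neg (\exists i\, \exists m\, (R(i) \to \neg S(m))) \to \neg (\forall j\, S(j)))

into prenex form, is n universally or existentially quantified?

Eliminate → and ↔ using ¬ and ∨.
  (\exists q\, \forall n\, (S(n) \lor R(q))) \land (\neg \neg (\exists i\, \exists m\, (\neg R(i) \lor \neg S(m))) \lor \neg (\forall j\, S(j)))
Drive negations inward (¬∀x A ≡ ∃x ¬A, ¬∃x A ≡ ∀x ¬A, De Morgan for ∧/∨):
  (\exists q\, \forall n\, (S(n) \lor R(q))) \land ((\exists i\, \exists m\, (\neg R(i) \lor \neg S(m))) \lor (\exists j\, \neg S(j)))
Pull the quantifiers to the front (each side's bound variable is not free in the other side):
  \exists q\, \forall n\, \exists i\, \exists m\, \exists j\, ((S(n) \lor R(q)) \land (\neg R(i) \lor \neg S(m) \lor \neg S(j)))
The quantifier \forall n sits under an even number of negations (counting the antecedent side of each →), so it remains universal.

universal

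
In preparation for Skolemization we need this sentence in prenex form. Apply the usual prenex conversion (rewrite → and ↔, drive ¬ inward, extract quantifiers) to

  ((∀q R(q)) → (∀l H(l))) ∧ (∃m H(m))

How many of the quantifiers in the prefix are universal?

Rewrite implications/biconditionals: A → B as ¬A ∨ B.
  (¬(∀q R(q)) ∨ (∀l H(l))) ∧ (∃m H(m))
Move each ¬ inward, flipping quantifiers it crosses:
  ((∃q ¬R(q)) ∨ (∀l H(l))) ∧ (∃m H(m))
All bound variables are already distinct, so no renaming is needed.
Extract every quantifier outward, since the variables are now distinct and don't occur free across branches:
  ∃q ∀l ∃m ((¬R(q) ∨ H(l)) ∧ H(m))
The prefix is ∃q ∀l ∃m: 1 universal, 2 existential.

1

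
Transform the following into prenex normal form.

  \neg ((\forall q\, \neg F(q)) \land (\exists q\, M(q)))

Drive negations inward (¬∀x A ≡ ∃x ¬A, ¬∃x A ≡ ∀x ¬A, De Morgan for ∧/∨):
  (\exists q\, F(q)) \lor (\forall q\, \neg M(q))
Standardize variables apart so no two quantifiers bind the same name: q↦v1.
  (\exists q\, F(q)) \lor (\forall v1\, \neg M(v1))
Pull the quantifiers to the front (each side's bound variable is not free in the other side):
  \exists q\, \forall v1\, (F(q) \lor \neg M(v1))

\exists q\, \forall v1\, (F(q) \lor \neg M(v1))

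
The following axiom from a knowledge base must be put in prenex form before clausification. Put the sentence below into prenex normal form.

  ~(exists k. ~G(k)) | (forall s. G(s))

forall k. forall s. (G(k) | G(s))

Drive negations inward (¬∀x A ≡ ∃x ¬A, ¬∃x A ≡ ∀x ¬A, De Morgan for ∧/∨):
  (forall k. G(k)) | (forall s. G(s))
All bound variables are already distinct, so no renaming is needed.
Finally move all quantifiers to the prefix:
  forall k. forall s. (G(k) | G(s))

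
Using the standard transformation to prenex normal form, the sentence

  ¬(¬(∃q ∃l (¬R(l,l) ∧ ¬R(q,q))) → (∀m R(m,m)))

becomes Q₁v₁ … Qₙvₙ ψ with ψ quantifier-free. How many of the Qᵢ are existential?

1

First replace A → B with ¬A ∨ B.
  ¬(¬¬(∃q ∃l (¬R(l,l) ∧ ¬R(q,q))) ∨ (∀m R(m,m)))
Push ¬ through the quantifiers and connectives to reach negation normal form:
  (∀q ∀l (R(l,l) ∨ R(q,q))) ∧ (∃m ¬R(m,m))
All bound variables are already distinct, so no renaming is needed.
Extract every quantifier outward, since the variables are now distinct and don't occur free across branches:
  ∀q ∀l ∃m ((R(l,l) ∨ R(q,q)) ∧ ¬R(m,m))
The prefix is ∀q ∀l ∃m: 2 universal, 1 existential.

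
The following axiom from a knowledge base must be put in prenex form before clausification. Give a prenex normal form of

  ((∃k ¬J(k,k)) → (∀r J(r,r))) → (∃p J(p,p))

∃k ∃r ∃p (¬J(k,k) ∧ ¬J(r,r) ∨ J(p,p))

First replace A → B with ¬A ∨ B.
  ¬(¬(∃k ¬J(k,k)) ∨ (∀r J(r,r))) ∨ (∃p J(p,p))
Move each ¬ inward, flipping quantifiers it crosses:
  (∃k ¬J(k,k)) ∧ (∃r ¬J(r,r)) ∨ (∃p J(p,p))
Extract every quantifier outward, since the variables are now distinct and don't occur free across branches:
  ∃k ∃r ∃p (¬J(k,k) ∧ ¬J(r,r) ∨ J(p,p))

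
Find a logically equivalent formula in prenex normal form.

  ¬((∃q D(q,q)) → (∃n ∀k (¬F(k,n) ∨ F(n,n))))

∃q ∀n ∃k (D(q,q) ∧ F(k,n) ∧ ¬F(n,n))

Eliminate → and ↔ using ¬ and ∨.
  ¬(¬(∃q D(q,q)) ∨ (∃n ∀k (¬F(k,n) ∨ F(n,n))))
Push ¬ through the quantifiers and connectives to reach negation normal form:
  (∃q D(q,q)) ∧ (∀n ∃k (F(k,n) ∧ ¬F(n,n)))
All bound variables are already distinct, so no renaming is needed.
Extract every quantifier outward, since the variables are now distinct and don't occur free across branches:
  ∃q ∀n ∃k (D(q,q) ∧ F(k,n) ∧ ¬F(n,n))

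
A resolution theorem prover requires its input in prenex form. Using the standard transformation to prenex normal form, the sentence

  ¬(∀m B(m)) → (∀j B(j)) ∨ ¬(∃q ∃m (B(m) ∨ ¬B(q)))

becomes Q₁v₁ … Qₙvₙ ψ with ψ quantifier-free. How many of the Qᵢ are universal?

First replace A → B with ¬A ∨ B.
  ¬¬(∀m B(m)) ∨ (∀j B(j)) ∨ ¬(∃q ∃m (B(m) ∨ ¬B(q)))
Move each ¬ inward, flipping quantifiers it crosses:
  (∀m B(m)) ∨ (∀j B(j)) ∨ (∀q ∀m (¬B(m) ∧ B(q)))
Rename bound variables to avoid capture: m↦t.
  (∀m B(m)) ∨ (∀j B(j)) ∨ (∀q ∀t (¬B(t) ∧ B(q)))
Pull the quantifiers to the front (each side's bound variable is not free in the other side):
  ∀m ∀j ∀q ∀t (B(m) ∨ B(j) ∨ ¬B(t) ∧ B(q))
The prefix is ∀m ∀j ∀q ∀t: 4 universal, 0 existential.

4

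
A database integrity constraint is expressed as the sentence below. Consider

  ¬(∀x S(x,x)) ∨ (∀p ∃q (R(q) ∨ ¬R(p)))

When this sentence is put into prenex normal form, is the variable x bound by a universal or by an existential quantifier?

Move each ¬ inward, flipping quantifiers it crosses:
  (∃x ¬S(x,x)) ∨ (∀p ∃q (R(q) ∨ ¬R(p)))
All bound variables are already distinct, so no renaming is needed.
Extract every quantifier outward, since the variables are now distinct and don't occur free across branches:
  ∃x ∀p ∃q (¬S(x,x) ∨ R(q) ∨ ¬R(p))
The quantifier ∀x sits under an odd number of negations, so it flips to ∃x.

existential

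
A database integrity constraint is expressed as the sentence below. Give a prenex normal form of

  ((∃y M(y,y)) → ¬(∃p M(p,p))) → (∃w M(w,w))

∃y ∃p ∃w (M(y,y) ∧ M(p,p) ∨ M(w,w))

First replace A → B with ¬A ∨ B.
  ¬(¬(∃y M(y,y)) ∨ ¬(∃p M(p,p))) ∨ (∃w M(w,w))
Move each ¬ inward, flipping quantifiers it crosses:
  (∃y M(y,y)) ∧ (∃p M(p,p)) ∨ (∃w M(w,w))
All bound variables are already distinct, so no renaming is needed.
Finally move all quantifiers to the prefix:
  ∃y ∃p ∃w (M(y,y) ∧ M(p,p) ∨ M(w,w))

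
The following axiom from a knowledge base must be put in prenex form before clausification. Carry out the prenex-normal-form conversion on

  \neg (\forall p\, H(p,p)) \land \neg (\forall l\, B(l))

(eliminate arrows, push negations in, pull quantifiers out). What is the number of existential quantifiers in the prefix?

2

Move each ¬ inward, flipping quantifiers it crosses:
  (\exists p\, \neg H(p,p)) \land (\exists l\, \neg B(l))
Pull the quantifiers to the front (each side's bound variable is not free in the other side):
  \exists p\, \exists l\, (\neg H(p,p) \land \neg B(l))
The prefix is \exists p \exists l: 0 universal, 2 existential.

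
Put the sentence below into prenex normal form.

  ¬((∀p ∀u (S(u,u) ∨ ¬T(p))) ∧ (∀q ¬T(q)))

∃p ∃u ∃q (¬S(u,u) ∧ T(p) ∨ T(q))

Push ¬ through the quantifiers and connectives to reach negation normal form:
  (∃p ∃u (¬S(u,u) ∧ T(p))) ∨ (∃q T(q))
Extract every quantifier outward, since the variables are now distinct and don't occur free across branches:
  ∃p ∃u ∃q (¬S(u,u) ∧ T(p) ∨ T(q))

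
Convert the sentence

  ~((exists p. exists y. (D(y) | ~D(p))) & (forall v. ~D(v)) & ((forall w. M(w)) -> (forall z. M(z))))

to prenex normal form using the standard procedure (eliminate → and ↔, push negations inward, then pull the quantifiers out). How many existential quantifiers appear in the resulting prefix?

2

Eliminate → and ↔ using ¬ and ∨.
  ~((exists p. exists y. (D(y) | ~D(p))) & (forall v. ~D(v)) & (~(forall w. M(w)) | (forall z. M(z))))
Push ¬ through the quantifiers and connectives to reach negation normal form:
  (forall p. forall y. (~D(y) & D(p))) | (exists v. D(v)) | (forall w. M(w)) & (exists z. ~M(z))
All bound variables are already distinct, so no renaming is needed.
Finally move all quantifiers to the prefix:
  forall p. forall y. exists v. forall w. exists z. (~D(y) & D(p) | D(v) | M(w) & ~M(z))
The prefix is forall p forall y exists v forall w exists z: 3 universal, 2 existential.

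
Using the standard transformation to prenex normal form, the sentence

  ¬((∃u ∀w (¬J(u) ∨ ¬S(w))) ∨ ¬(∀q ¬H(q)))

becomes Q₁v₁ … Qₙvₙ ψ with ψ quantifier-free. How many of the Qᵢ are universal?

2

Move each ¬ inward, flipping quantifiers it crosses:
  (∀u ∃w (J(u) ∧ S(w))) ∧ (∀q ¬H(q))
All bound variables are already distinct, so no renaming is needed.
Extract every quantifier outward, since the variables are now distinct and don't occur free across branches:
  ∀u ∃w ∀q (J(u) ∧ S(w) ∧ ¬H(q))
The prefix is ∀u ∃w ∀q: 2 universal, 1 existential.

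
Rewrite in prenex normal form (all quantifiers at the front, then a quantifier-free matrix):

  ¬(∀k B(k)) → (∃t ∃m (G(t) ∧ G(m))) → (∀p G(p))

Rewrite implications/biconditionals: A → B as ¬A ∨ B.
  ¬¬(∀k B(k)) ∨ ¬(∃t ∃m (G(t) ∧ G(m))) ∨ (∀p G(p))
Move each ¬ inward, flipping quantifiers it crosses:
  (∀k B(k)) ∨ (∀t ∀m (¬G(t) ∨ ¬G(m))) ∨ (∀p G(p))
All bound variables are already distinct, so no renaming is needed.
Pull the quantifiers to the front (each side's bound variable is not free in the other side):
  ∀k ∀t ∀m ∀p (B(k) ∨ ¬G(t) ∨ ¬G(m) ∨ G(p))

∀k ∀t ∀m ∀p (B(k) ∨ ¬G(t) ∨ ¬G(m) ∨ G(p))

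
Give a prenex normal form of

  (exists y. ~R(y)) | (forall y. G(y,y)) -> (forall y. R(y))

Rewrite implications/biconditionals: A → B as ¬A ∨ B.
  ~((exists y. ~R(y)) | (forall y. G(y,y))) | (forall y. R(y))
Drive negations inward (¬∀x A ≡ ∃x ¬A, ¬∃x A ≡ ∀x ¬A, De Morgan for ∧/∨):
  (forall y. R(y)) & (exists y. ~G(y,y)) | (forall y. R(y))
Rename bound variables to avoid capture: y↦v, y↦y1.
  (forall y. R(y)) & (exists v. ~G(v,v)) | (forall y1. R(y1))
Extract every quantifier outward, since the variables are now distinct and don't occur free across branches:
  forall y. exists v. forall y1. (R(y) & ~G(v,v) | R(y1))

forall y. exists v. forall y1. (R(y) & ~G(v,v) | R(y1))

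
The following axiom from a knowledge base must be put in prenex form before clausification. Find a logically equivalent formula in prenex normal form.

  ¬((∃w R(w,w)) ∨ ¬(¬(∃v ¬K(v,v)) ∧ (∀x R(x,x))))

Push ¬ through the quantifiers and connectives to reach negation normal form:
  (∀w ¬R(w,w)) ∧ (∀v K(v,v)) ∧ (∀x R(x,x))
Pull the quantifiers to the front (each side's bound variable is not free in the other side):
  ∀w ∀v ∀x (¬R(w,w) ∧ K(v,v) ∧ R(x,x))

∀w ∀v ∀x (¬R(w,w) ∧ K(v,v) ∧ R(x,x))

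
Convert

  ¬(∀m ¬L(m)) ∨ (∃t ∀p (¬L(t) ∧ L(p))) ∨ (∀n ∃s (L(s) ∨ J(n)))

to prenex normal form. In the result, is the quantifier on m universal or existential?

existential

Drive negations inward (¬∀x A ≡ ∃x ¬A, ¬∃x A ≡ ∀x ¬A, De Morgan for ∧/∨):
  (∃m L(m)) ∨ (∃t ∀p (¬L(t) ∧ L(p))) ∨ (∀n ∃s (L(s) ∨ J(n)))
Finally move all quantifiers to the prefix:
  ∃m ∃t ∀p ∀n ∃s (L(m) ∨ ¬L(t) ∧ L(p) ∨ L(s) ∨ J(n))
The quantifier ∀m sits under an odd number of negations, so it flips to ∃m.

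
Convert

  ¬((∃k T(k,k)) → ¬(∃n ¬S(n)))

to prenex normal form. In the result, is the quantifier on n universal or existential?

First replace A → B with ¬A ∨ B.
  ¬(¬(∃k T(k,k)) ∨ ¬(∃n ¬S(n)))
Drive negations inward (¬∀x A ≡ ∃x ¬A, ¬∃x A ≡ ∀x ¬A, De Morgan for ∧/∨):
  (∃k T(k,k)) ∧ (∃n ¬S(n))
All bound variables are already distinct, so no renaming is needed.
Extract every quantifier outward, since the variables are now distinct and don't occur free across branches:
  ∃k ∃n (T(k,k) ∧ ¬S(n))
The quantifier ∃n sits under an even number of negations (counting the antecedent side of each →), so it remains existential.

existential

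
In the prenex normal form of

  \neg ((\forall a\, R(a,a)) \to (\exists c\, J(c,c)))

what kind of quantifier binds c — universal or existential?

universal

Eliminate → and ↔ using ¬ and ∨.
  \neg (\neg (\forall a\, R(a,a)) \lor (\exists c\, J(c,c)))
Drive negations inward (¬∀x A ≡ ∃x ¬A, ¬∃x A ≡ ∀x ¬A, De Morgan for ∧/∨):
  (\forall a\, R(a,a)) \land (\forall c\, \neg J(c,c))
All bound variables are already distinct, so no renaming is needed.
Pull the quantifiers to the front (each side's bound variable is not free in the other side):
  \forall a\, \forall c\, (R(a,a) \land \neg J(c,c))
The quantifier \exists c sits under an odd number of negations (counting the antecedent side of each →), so it flips to \forall c.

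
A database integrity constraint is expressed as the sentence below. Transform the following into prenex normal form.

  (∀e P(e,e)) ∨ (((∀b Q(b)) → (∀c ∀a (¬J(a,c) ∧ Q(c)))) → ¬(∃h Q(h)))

Rewrite implications/biconditionals: A → B as ¬A ∨ B.
  (∀e P(e,e)) ∨ ¬(¬(∀b Q(b)) ∨ (∀c ∀a (¬J(a,c) ∧ Q(c)))) ∨ ¬(∃h Q(h))
Move each ¬ inward, flipping quantifiers it crosses:
  (∀e P(e,e)) ∨ (∀b Q(b)) ∧ (∃c ∃a (J(a,c) ∨ ¬Q(c))) ∨ (∀h ¬Q(h))
Extract every quantifier outward, since the variables are now distinct and don't occur free across branches:
  ∀e ∀b ∃c ∃a ∀h (P(e,e) ∨ Q(b) ∧ (J(a,c) ∨ ¬Q(c)) ∨ ¬Q(h))

∀e ∀b ∃c ∃a ∀h (P(e,e) ∨ Q(b) ∧ (J(a,c) ∨ ¬Q(c)) ∨ ¬Q(h))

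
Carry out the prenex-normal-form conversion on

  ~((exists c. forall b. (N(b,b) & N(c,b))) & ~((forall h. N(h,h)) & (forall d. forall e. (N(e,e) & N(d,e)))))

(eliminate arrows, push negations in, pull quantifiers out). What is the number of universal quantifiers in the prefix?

4

Move each ¬ inward, flipping quantifiers it crosses:
  (forall c. exists b. (~N(b,b) | ~N(c,b))) | (forall h. N(h,h)) & (forall d. forall e. (N(e,e) & N(d,e)))
All bound variables are already distinct, so no renaming is needed.
Finally move all quantifiers to the prefix:
  forall c. exists b. forall h. forall d. forall e. (~N(b,b) | ~N(c,b) | N(h,h) & N(e,e) & N(d,e))
The prefix is forall c exists b forall h forall d forall e: 4 universal, 1 existential.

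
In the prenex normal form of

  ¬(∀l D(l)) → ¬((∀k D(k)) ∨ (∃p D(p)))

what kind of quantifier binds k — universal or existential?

Eliminate → and ↔ using ¬ and ∨.
  ¬¬(∀l D(l)) ∨ ¬((∀k D(k)) ∨ (∃p D(p)))
Drive negations inward (¬∀x A ≡ ∃x ¬A, ¬∃x A ≡ ∀x ¬A, De Morgan for ∧/∨):
  (∀l D(l)) ∨ (∃k ¬D(k)) ∧ (∀p ¬D(p))
Pull the quantifiers to the front (each side's bound variable is not free in the other side):
  ∀l ∃k ∀p (D(l) ∨ ¬D(k) ∧ ¬D(p))
The quantifier ∀k sits under an odd number of negations (counting the antecedent side of each →), so it flips to ∃k.

existential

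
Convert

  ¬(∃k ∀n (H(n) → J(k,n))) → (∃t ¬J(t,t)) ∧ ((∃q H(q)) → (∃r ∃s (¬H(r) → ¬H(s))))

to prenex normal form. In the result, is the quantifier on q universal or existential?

First replace A → B with ¬A ∨ B.
  ¬¬(∃k ∀n (¬H(n) ∨ J(k,n))) ∨ (∃t ¬J(t,t)) ∧ (¬(∃q H(q)) ∨ (∃r ∃s (¬¬H(r) ∨ ¬H(s))))
Drive negations inward (¬∀x A ≡ ∃x ¬A, ¬∃x A ≡ ∀x ¬A, De Morgan for ∧/∨):
  (∃k ∀n (¬H(n) ∨ J(k,n))) ∨ (∃t ¬J(t,t)) ∧ ((∀q ¬H(q)) ∨ (∃r ∃s (H(r) ∨ ¬H(s))))
All bound variables are already distinct, so no renaming is needed.
Pull the quantifiers to the front (each side's bound variable is not free in the other side):
  ∃k ∀n ∃t ∀q ∃r ∃s (¬H(n) ∨ J(k,n) ∨ ¬J(t,t) ∧ (¬H(q) ∨ H(r) ∨ ¬H(s)))
The quantifier ∃q sits under an odd number of negations (counting the antecedent side of each →), so it flips to ∀q.

universal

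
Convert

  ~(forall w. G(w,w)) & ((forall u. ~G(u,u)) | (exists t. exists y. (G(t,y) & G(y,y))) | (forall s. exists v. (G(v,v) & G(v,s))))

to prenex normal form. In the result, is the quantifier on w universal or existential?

existential

Drive negations inward (¬∀x A ≡ ∃x ¬A, ¬∃x A ≡ ∀x ¬A, De Morgan for ∧/∨):
  (exists w. ~G(w,w)) & ((forall u. ~G(u,u)) | (exists t. exists y. (G(t,y) & G(y,y))) | (forall s. exists v. (G(v,v) & G(v,s))))
All bound variables are already distinct, so no renaming is needed.
Pull the quantifiers to the front (each side's bound variable is not free in the other side):
  exists w. forall u. exists t. exists y. forall s. exists v. (~G(w,w) & (~G(u,u) | G(t,y) & G(y,y) | G(v,v) & G(v,s)))
The quantifier forall w sits under an odd number of negations, so it flips to exists w.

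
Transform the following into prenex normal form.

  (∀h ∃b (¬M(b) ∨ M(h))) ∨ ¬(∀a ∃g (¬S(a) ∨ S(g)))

∀h ∃b ∃a ∀g (¬M(b) ∨ M(h) ∨ S(a) ∧ ¬S(g))

Move each ¬ inward, flipping quantifiers it crosses:
  (∀h ∃b (¬M(b) ∨ M(h))) ∨ (∃a ∀g (S(a) ∧ ¬S(g)))
All bound variables are already distinct, so no renaming is needed.
Extract every quantifier outward, since the variables are now distinct and don't occur free across branches:
  ∀h ∃b ∃a ∀g (¬M(b) ∨ M(h) ∨ S(a) ∧ ¬S(g))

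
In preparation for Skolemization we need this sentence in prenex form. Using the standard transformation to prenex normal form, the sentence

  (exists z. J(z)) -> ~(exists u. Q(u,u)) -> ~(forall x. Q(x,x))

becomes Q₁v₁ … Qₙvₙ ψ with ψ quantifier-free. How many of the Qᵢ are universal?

1

First replace A → B with ¬A ∨ B.
  ~(exists z. J(z)) | ~~(exists u. Q(u,u)) | ~(forall x. Q(x,x))
Drive negations inward (¬∀x A ≡ ∃x ¬A, ¬∃x A ≡ ∀x ¬A, De Morgan for ∧/∨):
  (forall z. ~J(z)) | (exists u. Q(u,u)) | (exists x. ~Q(x,x))
Finally move all quantifiers to the prefix:
  forall z. exists u. exists x. (~J(z) | Q(u,u) | ~Q(x,x))
The prefix is forall z exists u exists x: 1 universal, 2 existential.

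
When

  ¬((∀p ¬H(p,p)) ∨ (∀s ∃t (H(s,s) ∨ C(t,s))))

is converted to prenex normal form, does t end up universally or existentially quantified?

universal

Drive negations inward (¬∀x A ≡ ∃x ¬A, ¬∃x A ≡ ∀x ¬A, De Morgan for ∧/∨):
  (∃p H(p,p)) ∧ (∃s ∀t (¬H(s,s) ∧ ¬C(t,s)))
Finally move all quantifiers to the prefix:
  ∃p ∃s ∀t (H(p,p) ∧ ¬H(s,s) ∧ ¬C(t,s))
The quantifier ∃t sits under an odd number of negations, so it flips to ∀t.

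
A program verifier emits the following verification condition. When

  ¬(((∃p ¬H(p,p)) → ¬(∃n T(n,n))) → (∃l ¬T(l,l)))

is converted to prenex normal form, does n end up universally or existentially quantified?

universal

Rewrite implications/biconditionals: A → B as ¬A ∨ B.
  ¬(¬(¬(∃p ¬H(p,p)) ∨ ¬(∃n T(n,n))) ∨ (∃l ¬T(l,l)))
Move each ¬ inward, flipping quantifiers it crosses:
  ((∀p H(p,p)) ∨ (∀n ¬T(n,n))) ∧ (∀l T(l,l))
All bound variables are already distinct, so no renaming is needed.
Pull the quantifiers to the front (each side's bound variable is not free in the other side):
  ∀p ∀n ∀l ((H(p,p) ∨ ¬T(n,n)) ∧ T(l,l))
The quantifier ∃n sits under an odd number of negations (counting the antecedent side of each →), so it flips to ∀n.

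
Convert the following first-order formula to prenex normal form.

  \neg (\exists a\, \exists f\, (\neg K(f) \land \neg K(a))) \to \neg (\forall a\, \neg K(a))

\exists a\, \exists f\, \exists u\, (\neg K(f) \land \neg K(a) \lor K(u))

Eliminate → and ↔ using ¬ and ∨.
  \neg \neg (\exists a\, \exists f\, (\neg K(f) \land \neg K(a))) \lor \neg (\forall a\, \neg K(a))
Move each ¬ inward, flipping quantifiers it crosses:
  (\exists a\, \exists f\, (\neg K(f) \land \neg K(a))) \lor (\exists a\, K(a))
Rename bound variables to avoid capture: a↦u.
  (\exists a\, \exists f\, (\neg K(f) \land \neg K(a))) \lor (\exists u\, K(u))
Finally move all quantifiers to the prefix:
  \exists a\, \exists f\, \exists u\, (\neg K(f) \land \neg K(a) \lor K(u))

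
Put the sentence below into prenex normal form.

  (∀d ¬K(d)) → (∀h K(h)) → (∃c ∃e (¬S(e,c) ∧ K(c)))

∃d ∃h ∃c ∃e (K(d) ∨ ¬K(h) ∨ ¬S(e,c) ∧ K(c))

Eliminate → and ↔ using ¬ and ∨.
  ¬(∀d ¬K(d)) ∨ ¬(∀h K(h)) ∨ (∃c ∃e (¬S(e,c) ∧ K(c)))
Move each ¬ inward, flipping quantifiers it crosses:
  (∃d K(d)) ∨ (∃h ¬K(h)) ∨ (∃c ∃e (¬S(e,c) ∧ K(c)))
All bound variables are already distinct, so no renaming is needed.
Finally move all quantifiers to the prefix:
  ∃d ∃h ∃c ∃e (K(d) ∨ ¬K(h) ∨ ¬S(e,c) ∧ K(c))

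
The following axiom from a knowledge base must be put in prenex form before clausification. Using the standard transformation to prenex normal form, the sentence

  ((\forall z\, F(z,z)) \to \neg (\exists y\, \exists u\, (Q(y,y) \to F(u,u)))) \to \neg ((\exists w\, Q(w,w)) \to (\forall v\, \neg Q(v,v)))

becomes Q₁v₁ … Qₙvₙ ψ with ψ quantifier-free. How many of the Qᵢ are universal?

1

Eliminate → and ↔ using ¬ and ∨.
  \neg (\neg (\forall z\, F(z,z)) \lor \neg (\exists y\, \exists u\, (\neg Q(y,y) \lor F(u,u)))) \lor \neg (\neg (\exists w\, Q(w,w)) \lor (\forall v\, \neg Q(v,v)))
Move each ¬ inward, flipping quantifiers it crosses:
  (\forall z\, F(z,z)) \land (\exists y\, \exists u\, (\neg Q(y,y) \lor F(u,u))) \lor (\exists w\, Q(w,w)) \land (\exists v\, Q(v,v))
All bound variables are already distinct, so no renaming is needed.
Pull the quantifiers to the front (each side's bound variable is not free in the other side):
  \forall z\, \exists y\, \exists u\, \exists w\, \exists v\, (F(z,z) \land (\neg Q(y,y) \lor F(u,u)) \lor Q(w,w) \land Q(v,v))
The prefix is \forall z \exists y \exists u \exists w \exists v: 1 universal, 4 existential.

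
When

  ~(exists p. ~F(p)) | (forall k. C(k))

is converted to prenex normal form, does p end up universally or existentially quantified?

Move each ¬ inward, flipping quantifiers it crosses:
  (forall p. F(p)) | (forall k. C(k))
All bound variables are already distinct, so no renaming is needed.
Finally move all quantifiers to the prefix:
  forall p. forall k. (F(p) | C(k))
The quantifier exists p sits under an odd number of negations, so it flips to forall p.

universal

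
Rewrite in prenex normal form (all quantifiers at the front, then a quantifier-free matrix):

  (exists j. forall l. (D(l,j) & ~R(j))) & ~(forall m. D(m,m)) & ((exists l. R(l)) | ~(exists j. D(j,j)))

exists j. forall l. exists m. exists u1. forall y. (D(l,j) & ~R(j) & ~D(m,m) & (R(u1) | ~D(y,y)))

Push ¬ through the quantifiers and connectives to reach negation normal form:
  (exists j. forall l. (D(l,j) & ~R(j))) & (exists m. ~D(m,m)) & ((exists l. R(l)) | (forall j. ~D(j,j)))
Give each quantifier a distinct variable: l↦u1, j↦y.
  (exists j. forall l. (D(l,j) & ~R(j))) & (exists m. ~D(m,m)) & ((exists u1. R(u1)) | (forall y. ~D(y,y)))
Pull the quantifiers to the front (each side's bound variable is not free in the other side):
  exists j. forall l. exists m. exists u1. forall y. (D(l,j) & ~R(j) & ~D(m,m) & (R(u1) | ~D(y,y)))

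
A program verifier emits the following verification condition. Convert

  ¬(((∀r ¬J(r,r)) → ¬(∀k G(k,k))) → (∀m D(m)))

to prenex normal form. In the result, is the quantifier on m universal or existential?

First replace A → B with ¬A ∨ B.
  ¬(¬(¬(∀r ¬J(r,r)) ∨ ¬(∀k G(k,k))) ∨ (∀m D(m)))
Drive negations inward (¬∀x A ≡ ∃x ¬A, ¬∃x A ≡ ∀x ¬A, De Morgan for ∧/∨):
  ((∃r J(r,r)) ∨ (∃k ¬G(k,k))) ∧ (∃m ¬D(m))
All bound variables are already distinct, so no renaming is needed.
Extract every quantifier outward, since the variables are now distinct and don't occur free across branches:
  ∃r ∃k ∃m ((J(r,r) ∨ ¬G(k,k)) ∧ ¬D(m))
The quantifier ∀m sits under an odd number of negations (counting the antecedent side of each →), so it flips to ∃m.

existential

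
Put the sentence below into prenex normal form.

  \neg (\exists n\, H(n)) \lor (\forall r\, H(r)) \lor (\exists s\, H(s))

Push ¬ through the quantifiers and connectives to reach negation normal form:
  (\forall n\, \neg H(n)) \lor (\forall r\, H(r)) \lor (\exists s\, H(s))
All bound variables are already distinct, so no renaming is needed.
Extract every quantifier outward, since the variables are now distinct and don't occur free across branches:
  \forall n\, \forall r\, \exists s\, (\neg H(n) \lor H(r) \lor H(s))

\forall n\, \forall r\, \exists s\, (\neg H(n) \lor H(r) \lor H(s))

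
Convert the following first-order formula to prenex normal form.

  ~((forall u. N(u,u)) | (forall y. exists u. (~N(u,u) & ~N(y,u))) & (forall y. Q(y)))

Move each ¬ inward, flipping quantifiers it crosses:
  (exists u. ~N(u,u)) & ((exists y. forall u. (N(u,u) | N(y,u))) | (exists y. ~Q(y)))
Rename bound variables to avoid capture: u↦t, y↦v1.
  (exists u. ~N(u,u)) & ((exists y. forall t. (N(t,t) | N(y,t))) | (exists v1. ~Q(v1)))
Finally move all quantifiers to the prefix:
  exists u. exists y. forall t. exists v1. (~N(u,u) & (N(t,t) | N(y,t) | ~Q(v1)))

exists u. exists y. forall t. exists v1. (~N(u,u) & (N(t,t) | N(y,t) | ~Q(v1)))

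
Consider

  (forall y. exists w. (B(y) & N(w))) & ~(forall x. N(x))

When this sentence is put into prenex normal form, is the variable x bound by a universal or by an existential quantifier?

Drive negations inward (¬∀x A ≡ ∃x ¬A, ¬∃x A ≡ ∀x ¬A, De Morgan for ∧/∨):
  (forall y. exists w. (B(y) & N(w))) & (exists x. ~N(x))
Extract every quantifier outward, since the variables are now distinct and don't occur free across branches:
  forall y. exists w. exists x. (B(y) & N(w) & ~N(x))
The quantifier forall x sits under an odd number of negations, so it flips to exists x.

existential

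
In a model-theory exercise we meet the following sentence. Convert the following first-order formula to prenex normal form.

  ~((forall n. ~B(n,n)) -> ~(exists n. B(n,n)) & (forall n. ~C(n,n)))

forall n. exists b. exists a. (~B(n,n) & (B(b,b) | C(a,a)))

Rewrite implications/biconditionals: A → B as ¬A ∨ B.
  ~(~(forall n. ~B(n,n)) | ~(exists n. B(n,n)) & (forall n. ~C(n,n)))
Drive negations inward (¬∀x A ≡ ∃x ¬A, ¬∃x A ≡ ∀x ¬A, De Morgan for ∧/∨):
  (forall n. ~B(n,n)) & ((exists n. B(n,n)) | (exists n. C(n,n)))
Standardize variables apart so no two quantifiers bind the same name: n↦b, n↦a.
  (forall n. ~B(n,n)) & ((exists b. B(b,b)) | (exists a. C(a,a)))
Finally move all quantifiers to the prefix:
  forall n. exists b. exists a. (~B(n,n) & (B(b,b) | C(a,a)))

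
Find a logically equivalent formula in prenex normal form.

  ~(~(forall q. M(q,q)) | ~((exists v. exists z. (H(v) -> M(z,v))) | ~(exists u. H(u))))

Eliminate → and ↔ using ¬ and ∨.
  ~(~(forall q. M(q,q)) | ~((exists v. exists z. (~H(v) | M(z,v))) | ~(exists u. H(u))))
Drive negations inward (¬∀x A ≡ ∃x ¬A, ¬∃x A ≡ ∀x ¬A, De Morgan for ∧/∨):
  (forall q. M(q,q)) & ((exists v. exists z. (~H(v) | M(z,v))) | (forall u. ~H(u)))
All bound variables are already distinct, so no renaming is needed.
Pull the quantifiers to the front (each side's bound variable is not free in the other side):
  forall q. exists v. exists z. forall u. (M(q,q) & (~H(v) | M(z,v) | ~H(u)))

forall q. exists v. exists z. forall u. (M(q,q) & (~H(v) | M(z,v) | ~H(u)))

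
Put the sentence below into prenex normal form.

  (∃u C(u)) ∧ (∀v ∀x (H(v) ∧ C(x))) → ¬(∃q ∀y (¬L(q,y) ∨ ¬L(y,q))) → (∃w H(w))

Eliminate → and ↔ using ¬ and ∨.
  ¬((∃u C(u)) ∧ (∀v ∀x (H(v) ∧ C(x)))) ∨ ¬¬(∃q ∀y (¬L(q,y) ∨ ¬L(y,q))) ∨ (∃w H(w))
Drive negations inward (¬∀x A ≡ ∃x ¬A, ¬∃x A ≡ ∀x ¬A, De Morgan for ∧/∨):
  (∀u ¬C(u)) ∨ (∃v ∃x (¬H(v) ∨ ¬C(x))) ∨ (∃q ∀y (¬L(q,y) ∨ ¬L(y,q))) ∨ (∃w H(w))
All bound variables are already distinct, so no renaming is needed.
Pull the quantifiers to the front (each side's bound variable is not free in the other side):
  ∀u ∃v ∃x ∃q ∀y ∃w (¬C(u) ∨ ¬H(v) ∨ ¬C(x) ∨ ¬L(q,y) ∨ ¬L(y,q) ∨ H(w))

∀u ∃v ∃x ∃q ∀y ∃w (¬C(u) ∨ ¬H(v) ∨ ¬C(x) ∨ ¬L(q,y) ∨ ¬L(y,q) ∨ H(w))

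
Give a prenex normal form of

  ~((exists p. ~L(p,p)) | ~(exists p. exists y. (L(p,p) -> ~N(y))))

forall p. exists w. exists y. (L(p,p) & (~L(w,w) | ~N(y)))

Rewrite implications/biconditionals: A → B as ¬A ∨ B.
  ~((exists p. ~L(p,p)) | ~(exists p. exists y. (~L(p,p) | ~N(y))))
Drive negations inward (¬∀x A ≡ ∃x ¬A, ¬∃x A ≡ ∀x ¬A, De Morgan for ∧/∨):
  (forall p. L(p,p)) & (exists p. exists y. (~L(p,p) | ~N(y)))
Standardize variables apart so no two quantifiers bind the same name: p↦w.
  (forall p. L(p,p)) & (exists w. exists y. (~L(w,w) | ~N(y)))
Pull the quantifiers to the front (each side's bound variable is not free in the other side):
  forall p. exists w. exists y. (L(p,p) & (~L(w,w) | ~N(y)))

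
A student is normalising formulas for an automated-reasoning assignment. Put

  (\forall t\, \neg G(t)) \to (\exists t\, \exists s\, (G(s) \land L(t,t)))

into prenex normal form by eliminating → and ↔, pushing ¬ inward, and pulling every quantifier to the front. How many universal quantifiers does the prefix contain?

Eliminate → and ↔ using ¬ and ∨.
  \neg (\forall t\, \neg G(t)) \lor (\exists t\, \exists s\, (G(s) \land L(t,t)))
Move each ¬ inward, flipping quantifiers it crosses:
  (\exists t\, G(t)) \lor (\exists t\, \exists s\, (G(s) \land L(t,t)))
Standardize variables apart so no two quantifiers bind the same name: t↦v1.
  (\exists t\, G(t)) \lor (\exists v1\, \exists s\, (G(s) \land L(v1,v1)))
Finally move all quantifiers to the prefix:
  \exists t\, \exists v1\, \exists s\, (G(t) \lor G(s) \land L(v1,v1))
The prefix is \exists t \exists v1 \exists s: 0 universal, 3 existential.

0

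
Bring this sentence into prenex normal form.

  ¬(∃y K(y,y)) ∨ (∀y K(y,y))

∀y ∀w1 (¬K(y,y) ∨ K(w1,w1))

Drive negations inward (¬∀x A ≡ ∃x ¬A, ¬∃x A ≡ ∀x ¬A, De Morgan for ∧/∨):
  (∀y ¬K(y,y)) ∨ (∀y K(y,y))
Rename bound variables to avoid capture: y↦w1.
  (∀y ¬K(y,y)) ∨ (∀w1 K(w1,w1))
Extract every quantifier outward, since the variables are now distinct and don't occur free across branches:
  ∀y ∀w1 (¬K(y,y) ∨ K(w1,w1))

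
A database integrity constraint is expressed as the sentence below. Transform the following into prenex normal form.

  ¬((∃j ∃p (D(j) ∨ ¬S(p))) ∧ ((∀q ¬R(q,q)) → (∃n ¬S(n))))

Eliminate → and ↔ using ¬ and ∨.
  ¬((∃j ∃p (D(j) ∨ ¬S(p))) ∧ (¬(∀q ¬R(q,q)) ∨ (∃n ¬S(n))))
Move each ¬ inward, flipping quantifiers it crosses:
  (∀j ∀p (¬D(j) ∧ S(p))) ∨ (∀q ¬R(q,q)) ∧ (∀n S(n))
All bound variables are already distinct, so no renaming is needed.
Pull the quantifiers to the front (each side's bound variable is not free in the other side):
  ∀j ∀p ∀q ∀n (¬D(j) ∧ S(p) ∨ ¬R(q,q) ∧ S(n))

∀j ∀p ∀q ∀n (¬D(j) ∧ S(p) ∨ ¬R(q,q) ∧ S(n))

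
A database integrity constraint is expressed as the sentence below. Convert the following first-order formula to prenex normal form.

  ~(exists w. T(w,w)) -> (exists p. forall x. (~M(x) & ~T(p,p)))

Eliminate → and ↔ using ¬ and ∨.
  ~~(exists w. T(w,w)) | (exists p. forall x. (~M(x) & ~T(p,p)))
Move each ¬ inward, flipping quantifiers it crosses:
  (exists w. T(w,w)) | (exists p. forall x. (~M(x) & ~T(p,p)))
All bound variables are already distinct, so no renaming is needed.
Pull the quantifiers to the front (each side's bound variable is not free in the other side):
  exists w. exists p. forall x. (T(w,w) | ~M(x) & ~T(p,p))

exists w. exists p. forall x. (T(w,w) | ~M(x) & ~T(p,p))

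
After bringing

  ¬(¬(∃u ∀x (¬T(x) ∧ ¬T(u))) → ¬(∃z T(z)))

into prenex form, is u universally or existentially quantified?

universal

First replace A → B with ¬A ∨ B.
  ¬(¬¬(∃u ∀x (¬T(x) ∧ ¬T(u))) ∨ ¬(∃z T(z)))
Drive negations inward (¬∀x A ≡ ∃x ¬A, ¬∃x A ≡ ∀x ¬A, De Morgan for ∧/∨):
  (∀u ∃x (T(x) ∨ T(u))) ∧ (∃z T(z))
Finally move all quantifiers to the prefix:
  ∀u ∃x ∃z ((T(x) ∨ T(u)) ∧ T(z))
The quantifier ∃u sits under an odd number of negations (counting the antecedent side of each →), so it flips to ∀u.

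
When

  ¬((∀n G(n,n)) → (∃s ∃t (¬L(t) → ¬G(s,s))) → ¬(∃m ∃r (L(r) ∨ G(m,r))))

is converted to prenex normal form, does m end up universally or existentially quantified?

Rewrite implications/biconditionals: A → B as ¬A ∨ B.
  ¬(¬(∀n G(n,n)) ∨ ¬(∃s ∃t (¬¬L(t) ∨ ¬G(s,s))) ∨ ¬(∃m ∃r (L(r) ∨ G(m,r))))
Drive negations inward (¬∀x A ≡ ∃x ¬A, ¬∃x A ≡ ∀x ¬A, De Morgan for ∧/∨):
  (∀n G(n,n)) ∧ (∃s ∃t (L(t) ∨ ¬G(s,s))) ∧ (∃m ∃r (L(r) ∨ G(m,r)))
Extract every quantifier outward, since the variables are now distinct and don't occur free across branches:
  ∀n ∃s ∃t ∃m ∃r (G(n,n) ∧ (L(t) ∨ ¬G(s,s)) ∧ (L(r) ∨ G(m,r)))
The quantifier ∃m sits under an even number of negations (counting the antecedent side of each →), so it remains existential.

existential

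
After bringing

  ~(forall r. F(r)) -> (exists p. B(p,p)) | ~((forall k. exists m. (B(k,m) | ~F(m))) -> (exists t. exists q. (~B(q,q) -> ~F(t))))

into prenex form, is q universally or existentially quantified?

Rewrite implications/biconditionals: A → B as ¬A ∨ B.
  ~~(forall r. F(r)) | (exists p. B(p,p)) | ~(~(forall k. exists m. (B(k,m) | ~F(m))) | (exists t. exists q. (~~B(q,q) | ~F(t))))
Drive negations inward (¬∀x A ≡ ∃x ¬A, ¬∃x A ≡ ∀x ¬A, De Morgan for ∧/∨):
  (forall r. F(r)) | (exists p. B(p,p)) | (forall k. exists m. (B(k,m) | ~F(m))) & (forall t. forall q. (~B(q,q) & F(t)))
All bound variables are already distinct, so no renaming is needed.
Extract every quantifier outward, since the variables are now distinct and don't occur free across branches:
  forall r. exists p. forall k. exists m. forall t. forall q. (F(r) | B(p,p) | (B(k,m) | ~F(m)) & ~B(q,q) & F(t))
The quantifier exists q sits under an odd number of negations (counting the antecedent side of each →), so it flips to forall q.

universal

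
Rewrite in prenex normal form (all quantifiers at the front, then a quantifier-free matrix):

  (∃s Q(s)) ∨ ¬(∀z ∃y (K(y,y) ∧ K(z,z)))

∃s ∃z ∀y (Q(s) ∨ ¬K(y,y) ∨ ¬K(z,z))

Push ¬ through the quantifiers and connectives to reach negation normal form:
  (∃s Q(s)) ∨ (∃z ∀y (¬K(y,y) ∨ ¬K(z,z)))
Pull the quantifiers to the front (each side's bound variable is not free in the other side):
  ∃s ∃z ∀y (Q(s) ∨ ¬K(y,y) ∨ ¬K(z,z))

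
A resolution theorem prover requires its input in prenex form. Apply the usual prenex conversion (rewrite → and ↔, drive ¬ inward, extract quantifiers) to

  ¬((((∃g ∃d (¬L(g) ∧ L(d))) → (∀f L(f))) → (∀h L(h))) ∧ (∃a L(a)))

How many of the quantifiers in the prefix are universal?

4

Eliminate → and ↔ using ¬ and ∨.
  ¬((¬(¬(∃g ∃d (¬L(g) ∧ L(d))) ∨ (∀f L(f))) ∨ (∀h L(h))) ∧ (∃a L(a)))
Push ¬ through the quantifiers and connectives to reach negation normal form:
  ((∀g ∀d (L(g) ∨ ¬L(d))) ∨ (∀f L(f))) ∧ (∃h ¬L(h)) ∨ (∀a ¬L(a))
Pull the quantifiers to the front (each side's bound variable is not free in the other side):
  ∀g ∀d ∀f ∃h ∀a ((L(g) ∨ ¬L(d) ∨ L(f)) ∧ ¬L(h) ∨ ¬L(a))
The prefix is ∀g ∀d ∀f ∃h ∀a: 4 universal, 1 existential.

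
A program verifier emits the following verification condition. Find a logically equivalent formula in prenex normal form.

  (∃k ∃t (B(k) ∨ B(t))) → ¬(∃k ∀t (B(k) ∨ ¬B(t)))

∀k ∀t ∀a ∃v (¬B(k) ∧ ¬B(t) ∨ ¬B(a) ∧ B(v))

Rewrite implications/biconditionals: A → B as ¬A ∨ B.
  ¬(∃k ∃t (B(k) ∨ B(t))) ∨ ¬(∃k ∀t (B(k) ∨ ¬B(t)))
Move each ¬ inward, flipping quantifiers it crosses:
  (∀k ∀t (¬B(k) ∧ ¬B(t))) ∨ (∀k ∃t (¬B(k) ∧ B(t)))
Standardize variables apart so no two quantifiers bind the same name: k↦a, t↦v.
  (∀k ∀t (¬B(k) ∧ ¬B(t))) ∨ (∀a ∃v (¬B(a) ∧ B(v)))
Extract every quantifier outward, since the variables are now distinct and don't occur free across branches:
  ∀k ∀t ∀a ∃v (¬B(k) ∧ ¬B(t) ∨ ¬B(a) ∧ B(v))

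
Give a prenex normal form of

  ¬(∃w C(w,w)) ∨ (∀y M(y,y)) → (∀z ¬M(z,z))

∃w ∃y ∀z (C(w,w) ∧ ¬M(y,y) ∨ ¬M(z,z))

Rewrite implications/biconditionals: A → B as ¬A ∨ B.
  ¬(¬(∃w C(w,w)) ∨ (∀y M(y,y))) ∨ (∀z ¬M(z,z))
Move each ¬ inward, flipping quantifiers it crosses:
  (∃w C(w,w)) ∧ (∃y ¬M(y,y)) ∨ (∀z ¬M(z,z))
All bound variables are already distinct, so no renaming is needed.
Extract every quantifier outward, since the variables are now distinct and don't occur free across branches:
  ∃w ∃y ∀z (C(w,w) ∧ ¬M(y,y) ∨ ¬M(z,z))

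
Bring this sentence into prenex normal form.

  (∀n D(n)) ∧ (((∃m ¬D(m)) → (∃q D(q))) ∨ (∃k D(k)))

∀n ∀m ∃q ∃k (D(n) ∧ (D(m) ∨ D(q) ∨ D(k)))

Eliminate → and ↔ using ¬ and ∨.
  (∀n D(n)) ∧ (¬(∃m ¬D(m)) ∨ (∃q D(q)) ∨ (∃k D(k)))
Move each ¬ inward, flipping quantifiers it crosses:
  (∀n D(n)) ∧ ((∀m D(m)) ∨ (∃q D(q)) ∨ (∃k D(k)))
Pull the quantifiers to the front (each side's bound variable is not free in the other side):
  ∀n ∀m ∃q ∃k (D(n) ∧ (D(m) ∨ D(q) ∨ D(k)))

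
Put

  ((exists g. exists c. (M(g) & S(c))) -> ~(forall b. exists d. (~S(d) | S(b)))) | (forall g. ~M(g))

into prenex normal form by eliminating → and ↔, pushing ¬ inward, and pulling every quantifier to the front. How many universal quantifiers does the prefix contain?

Eliminate → and ↔ using ¬ and ∨.
  ~(exists g. exists c. (M(g) & S(c))) | ~(forall b. exists d. (~S(d) | S(b))) | (forall g. ~M(g))
Move each ¬ inward, flipping quantifiers it crosses:
  (forall g. forall c. (~M(g) | ~S(c))) | (exists b. forall d. (S(d) & ~S(b))) | (forall g. ~M(g))
Give each quantifier a distinct variable: g↦q.
  (forall g. forall c. (~M(g) | ~S(c))) | (exists b. forall d. (S(d) & ~S(b))) | (forall q. ~M(q))
Finally move all quantifiers to the prefix:
  forall g. forall c. exists b. forall d. forall q. (~M(g) | ~S(c) | S(d) & ~S(b) | ~M(q))
The prefix is forall g forall c exists b forall d forall q: 4 universal, 1 existential.

4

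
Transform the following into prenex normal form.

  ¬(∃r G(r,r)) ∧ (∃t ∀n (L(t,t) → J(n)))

First replace A → B with ¬A ∨ B.
  ¬(∃r G(r,r)) ∧ (∃t ∀n (¬L(t,t) ∨ J(n)))
Move each ¬ inward, flipping quantifiers it crosses:
  (∀r ¬G(r,r)) ∧ (∃t ∀n (¬L(t,t) ∨ J(n)))
All bound variables are already distinct, so no renaming is needed.
Finally move all quantifiers to the prefix:
  ∀r ∃t ∀n (¬G(r,r) ∧ (¬L(t,t) ∨ J(n)))

∀r ∃t ∀n (¬G(r,r) ∧ (¬L(t,t) ∨ J(n)))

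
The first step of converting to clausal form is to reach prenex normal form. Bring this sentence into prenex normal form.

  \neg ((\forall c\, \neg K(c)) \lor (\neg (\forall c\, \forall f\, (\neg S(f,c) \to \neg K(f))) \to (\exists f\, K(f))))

\exists c\, \exists y\, \exists f\, \forall q\, (K(c) \land \neg S(f,y) \land K(f) \land \neg K(q))

Rewrite implications/biconditionals: A → B as ¬A ∨ B.
  \neg ((\forall c\, \neg K(c)) \lor \neg \neg (\forall c\, \forall f\, (\neg \neg S(f,c) \lor \neg K(f))) \lor (\exists f\, K(f)))
Push ¬ through the quantifiers and connectives to reach negation normal form:
  (\exists c\, K(c)) \land (\exists c\, \exists f\, (\neg S(f,c) \land K(f))) \land (\forall f\, \neg K(f))
Standardize variables apart so no two quantifiers bind the same name: c↦y, f↦q.
  (\exists c\, K(c)) \land (\exists y\, \exists f\, (\neg S(f,y) \land K(f))) \land (\forall q\, \neg K(q))
Finally move all quantifiers to the prefix:
  \exists c\, \exists y\, \exists f\, \forall q\, (K(c) \land \neg S(f,y) \land K(f) \land \neg K(q))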